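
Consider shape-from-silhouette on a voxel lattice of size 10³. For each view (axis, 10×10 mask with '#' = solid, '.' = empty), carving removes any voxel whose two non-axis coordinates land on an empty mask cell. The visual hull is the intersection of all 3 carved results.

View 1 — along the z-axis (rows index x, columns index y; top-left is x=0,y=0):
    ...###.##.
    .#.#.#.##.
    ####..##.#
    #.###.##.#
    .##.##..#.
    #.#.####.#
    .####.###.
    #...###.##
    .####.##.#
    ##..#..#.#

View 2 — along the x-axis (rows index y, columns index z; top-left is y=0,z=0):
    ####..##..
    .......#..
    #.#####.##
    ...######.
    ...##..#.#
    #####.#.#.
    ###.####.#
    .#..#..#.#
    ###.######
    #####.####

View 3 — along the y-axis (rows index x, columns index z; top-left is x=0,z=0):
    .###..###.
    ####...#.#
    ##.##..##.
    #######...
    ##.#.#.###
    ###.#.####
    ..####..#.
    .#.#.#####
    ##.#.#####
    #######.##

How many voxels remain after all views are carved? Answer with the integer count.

voxel count = 245

full grid |V| = 1000
step 1: project along z, AND mask (61/100) → |grid| = 610
step 2: project along x, AND mask (62/100) → |grid| = 366
step 3: project along y, AND mask (69/100) → |grid| = 245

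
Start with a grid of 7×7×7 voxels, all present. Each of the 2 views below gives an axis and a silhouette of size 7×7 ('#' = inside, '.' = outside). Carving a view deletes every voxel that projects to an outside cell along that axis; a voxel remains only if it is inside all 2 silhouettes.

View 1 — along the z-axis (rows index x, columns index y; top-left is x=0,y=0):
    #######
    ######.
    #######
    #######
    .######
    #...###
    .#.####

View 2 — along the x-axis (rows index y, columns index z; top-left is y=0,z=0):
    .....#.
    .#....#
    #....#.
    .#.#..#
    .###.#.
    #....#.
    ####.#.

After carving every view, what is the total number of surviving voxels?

full grid |V| = 343
step 1: project along z, AND mask (42/49) → |grid| = 294
step 2: project along x, AND mask (19/49) → |grid| = 117

remaining voxels: 117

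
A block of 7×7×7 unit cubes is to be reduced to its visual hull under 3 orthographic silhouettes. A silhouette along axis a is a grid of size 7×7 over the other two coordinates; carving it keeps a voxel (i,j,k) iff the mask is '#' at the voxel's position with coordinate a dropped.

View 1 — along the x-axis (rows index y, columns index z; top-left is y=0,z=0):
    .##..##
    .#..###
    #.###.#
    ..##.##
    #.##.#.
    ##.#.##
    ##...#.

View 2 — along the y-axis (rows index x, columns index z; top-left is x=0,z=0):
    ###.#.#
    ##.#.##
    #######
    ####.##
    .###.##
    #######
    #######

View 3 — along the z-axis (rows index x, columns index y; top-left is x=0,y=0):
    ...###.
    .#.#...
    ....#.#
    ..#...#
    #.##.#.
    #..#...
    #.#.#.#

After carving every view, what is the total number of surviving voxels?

voxel count = 66

initial block: 7^3 = 343
[1] x-view keeps 29 columns → grid now 203
[2] y-view keeps 42 columns → grid now 179
[3] z-view keeps 19 columns → grid now 66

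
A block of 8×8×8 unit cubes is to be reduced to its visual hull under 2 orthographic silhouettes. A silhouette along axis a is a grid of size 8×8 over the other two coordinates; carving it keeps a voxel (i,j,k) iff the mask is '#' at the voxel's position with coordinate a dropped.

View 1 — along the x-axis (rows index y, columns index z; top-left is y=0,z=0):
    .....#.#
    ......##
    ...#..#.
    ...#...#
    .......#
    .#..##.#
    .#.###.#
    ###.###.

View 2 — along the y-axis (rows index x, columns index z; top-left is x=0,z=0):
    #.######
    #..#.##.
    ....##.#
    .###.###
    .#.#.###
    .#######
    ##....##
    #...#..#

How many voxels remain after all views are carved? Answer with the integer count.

initial block: 8^3 = 512
  1. axis=0 (YZ plane), |mask|=24  ⇒  voxels=192
  2. axis=1 (XZ plane), |mask|=39  ⇒  voxels=130

|visual hull| = 130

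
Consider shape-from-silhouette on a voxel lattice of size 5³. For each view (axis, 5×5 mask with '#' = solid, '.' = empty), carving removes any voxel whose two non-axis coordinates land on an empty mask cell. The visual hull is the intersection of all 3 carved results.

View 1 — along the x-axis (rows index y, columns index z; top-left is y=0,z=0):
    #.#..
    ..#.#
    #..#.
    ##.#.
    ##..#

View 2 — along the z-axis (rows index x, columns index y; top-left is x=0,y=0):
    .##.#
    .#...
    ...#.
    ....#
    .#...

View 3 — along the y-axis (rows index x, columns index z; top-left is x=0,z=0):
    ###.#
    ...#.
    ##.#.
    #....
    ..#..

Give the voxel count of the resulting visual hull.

11 voxels

initial block: 5^3 = 125
carve view 1 (along x, YZ-mask fill 12/25): 60 voxels remain
carve view 2 (along z, XY-mask fill 7/25): 17 voxels remain
carve view 3 (along y, XZ-mask fill 10/25): 11 voxels remain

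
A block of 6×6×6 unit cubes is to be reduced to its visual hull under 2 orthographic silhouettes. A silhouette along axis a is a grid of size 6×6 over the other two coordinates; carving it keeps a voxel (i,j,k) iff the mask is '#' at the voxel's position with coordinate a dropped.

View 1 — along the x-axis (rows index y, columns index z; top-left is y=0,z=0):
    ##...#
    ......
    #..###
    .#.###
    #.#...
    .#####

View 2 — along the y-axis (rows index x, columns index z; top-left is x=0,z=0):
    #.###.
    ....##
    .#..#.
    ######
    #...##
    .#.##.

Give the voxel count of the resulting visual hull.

|visual hull| = 61

before carving: 216 voxels (6×6×6)
step 1: project along x, AND mask (18/36) → |grid| = 108
step 2: project along y, AND mask (20/36) → |grid| = 61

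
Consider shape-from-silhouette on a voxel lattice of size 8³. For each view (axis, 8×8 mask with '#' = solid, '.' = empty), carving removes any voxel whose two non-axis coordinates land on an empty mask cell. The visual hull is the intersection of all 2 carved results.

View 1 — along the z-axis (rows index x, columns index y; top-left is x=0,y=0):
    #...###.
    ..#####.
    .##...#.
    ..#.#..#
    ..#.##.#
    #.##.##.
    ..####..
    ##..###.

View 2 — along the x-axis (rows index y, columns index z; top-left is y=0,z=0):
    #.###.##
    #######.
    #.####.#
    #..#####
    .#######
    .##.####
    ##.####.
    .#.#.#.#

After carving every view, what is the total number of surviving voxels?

remaining voxels: 202

initial block: 8^3 = 512
[1] z-view keeps 33 columns → grid now 264
[2] x-view keeps 48 columns → grid now 202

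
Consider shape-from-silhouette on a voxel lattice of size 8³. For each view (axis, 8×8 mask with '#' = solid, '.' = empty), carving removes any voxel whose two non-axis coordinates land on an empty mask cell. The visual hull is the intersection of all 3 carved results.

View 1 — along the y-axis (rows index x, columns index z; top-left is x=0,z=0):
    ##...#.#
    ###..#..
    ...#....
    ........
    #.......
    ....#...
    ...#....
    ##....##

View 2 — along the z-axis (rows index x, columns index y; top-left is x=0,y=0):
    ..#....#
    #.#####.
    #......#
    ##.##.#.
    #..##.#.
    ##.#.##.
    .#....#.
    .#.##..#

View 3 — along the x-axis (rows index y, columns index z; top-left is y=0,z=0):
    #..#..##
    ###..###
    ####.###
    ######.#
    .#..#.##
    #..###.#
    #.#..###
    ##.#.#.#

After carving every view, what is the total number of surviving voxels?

remaining voxels: 43

full grid |V| = 512
[1] y-view keeps 16 columns → grid now 128
[2] z-view keeps 30 columns → grid now 61
[3] x-view keeps 43 columns → grid now 43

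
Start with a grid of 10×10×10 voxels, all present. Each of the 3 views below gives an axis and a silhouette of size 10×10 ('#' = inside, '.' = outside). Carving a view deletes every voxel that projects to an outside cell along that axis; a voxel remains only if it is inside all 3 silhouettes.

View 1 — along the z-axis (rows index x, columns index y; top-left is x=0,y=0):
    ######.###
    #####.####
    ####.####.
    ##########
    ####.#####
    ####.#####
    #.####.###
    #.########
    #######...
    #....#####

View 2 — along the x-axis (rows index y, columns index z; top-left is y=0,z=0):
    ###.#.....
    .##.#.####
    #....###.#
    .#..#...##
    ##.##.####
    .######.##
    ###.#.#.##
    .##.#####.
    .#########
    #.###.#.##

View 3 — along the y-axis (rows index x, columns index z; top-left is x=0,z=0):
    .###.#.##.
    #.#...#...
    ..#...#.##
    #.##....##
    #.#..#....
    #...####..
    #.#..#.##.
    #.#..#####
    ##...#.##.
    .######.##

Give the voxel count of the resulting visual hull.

remaining voxels: 269

before carving: 1000 voxels (10×10×10)
after view 1 [z-axis, 84 of 100 cells solid] → remaining = 840
after view 2 [x-axis, 66 of 100 cells solid] → remaining = 546
after view 3 [y-axis, 51 of 100 cells solid] → remaining = 269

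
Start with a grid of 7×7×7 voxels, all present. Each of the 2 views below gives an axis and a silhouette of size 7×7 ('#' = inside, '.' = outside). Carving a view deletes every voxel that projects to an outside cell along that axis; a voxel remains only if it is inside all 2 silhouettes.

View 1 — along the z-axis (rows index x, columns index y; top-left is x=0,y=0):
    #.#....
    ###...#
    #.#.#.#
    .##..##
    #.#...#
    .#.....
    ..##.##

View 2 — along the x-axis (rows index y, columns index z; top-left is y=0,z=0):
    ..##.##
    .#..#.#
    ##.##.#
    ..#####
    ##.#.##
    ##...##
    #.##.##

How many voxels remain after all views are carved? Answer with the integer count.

voxel count = 98

before carving: 343 voxels (7×7×7)
  1. axis=2 (XY plane), |mask|=22  ⇒  voxels=154
  2. axis=0 (YZ plane), |mask|=31  ⇒  voxels=98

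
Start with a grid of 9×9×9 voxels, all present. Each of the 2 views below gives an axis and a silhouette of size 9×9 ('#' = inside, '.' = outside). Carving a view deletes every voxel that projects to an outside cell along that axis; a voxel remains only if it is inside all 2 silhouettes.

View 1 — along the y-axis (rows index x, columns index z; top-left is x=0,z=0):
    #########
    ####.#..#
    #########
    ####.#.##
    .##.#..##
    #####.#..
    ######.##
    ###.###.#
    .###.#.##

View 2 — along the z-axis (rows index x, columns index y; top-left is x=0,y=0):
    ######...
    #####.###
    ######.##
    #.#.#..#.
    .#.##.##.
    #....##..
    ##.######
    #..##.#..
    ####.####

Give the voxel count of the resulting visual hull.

voxel count = 385

initial block: 9^3 = 729
[1] y-view keeps 63 columns → grid now 567
[2] z-view keeps 54 columns → grid now 385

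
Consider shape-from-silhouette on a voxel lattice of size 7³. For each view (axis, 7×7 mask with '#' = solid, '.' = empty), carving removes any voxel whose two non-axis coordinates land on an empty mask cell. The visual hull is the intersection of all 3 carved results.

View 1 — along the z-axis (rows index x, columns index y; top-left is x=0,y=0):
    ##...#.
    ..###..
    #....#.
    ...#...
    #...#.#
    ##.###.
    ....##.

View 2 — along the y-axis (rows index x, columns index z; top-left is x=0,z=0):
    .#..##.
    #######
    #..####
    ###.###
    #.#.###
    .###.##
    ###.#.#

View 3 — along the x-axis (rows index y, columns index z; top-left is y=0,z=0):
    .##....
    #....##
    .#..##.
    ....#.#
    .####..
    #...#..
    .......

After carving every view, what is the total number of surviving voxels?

full grid |V| = 343
carve view 1 (along z, XY-mask fill 19/49): 133 voxels remain
carve view 2 (along y, XZ-mask fill 36/49): 96 voxels remain
carve view 3 (along x, YZ-mask fill 16/49): 32 voxels remain

|visual hull| = 32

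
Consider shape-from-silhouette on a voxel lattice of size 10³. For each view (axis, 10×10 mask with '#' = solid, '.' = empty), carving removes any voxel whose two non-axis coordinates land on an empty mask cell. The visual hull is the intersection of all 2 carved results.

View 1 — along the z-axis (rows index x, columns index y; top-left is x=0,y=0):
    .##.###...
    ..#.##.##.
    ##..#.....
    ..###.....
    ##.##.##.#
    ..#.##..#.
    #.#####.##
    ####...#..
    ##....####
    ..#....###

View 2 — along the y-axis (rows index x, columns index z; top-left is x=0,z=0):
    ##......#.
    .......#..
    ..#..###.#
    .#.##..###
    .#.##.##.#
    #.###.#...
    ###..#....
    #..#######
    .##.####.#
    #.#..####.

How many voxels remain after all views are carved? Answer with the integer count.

start: 10×10×10 = 1000 voxels
V1 z: intersect with XY mask (50 set) -- 500 left
V2 y: intersect with XZ mask (51 set) -- 253 left

|visual hull| = 253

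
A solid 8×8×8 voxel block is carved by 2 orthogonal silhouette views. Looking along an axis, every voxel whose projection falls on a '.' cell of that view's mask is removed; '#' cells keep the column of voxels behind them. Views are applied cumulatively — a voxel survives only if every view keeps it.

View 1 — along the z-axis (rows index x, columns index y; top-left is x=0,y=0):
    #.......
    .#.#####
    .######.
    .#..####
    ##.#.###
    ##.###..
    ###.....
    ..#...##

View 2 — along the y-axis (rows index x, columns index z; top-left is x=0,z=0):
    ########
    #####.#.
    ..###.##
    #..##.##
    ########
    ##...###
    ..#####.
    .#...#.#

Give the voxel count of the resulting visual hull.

voxel count = 196

before carving: 512 voxels (8×8×8)
V1 z: intersect with XY mask (35 set) -- 280 left
V2 y: intersect with XZ mask (45 set) -- 196 left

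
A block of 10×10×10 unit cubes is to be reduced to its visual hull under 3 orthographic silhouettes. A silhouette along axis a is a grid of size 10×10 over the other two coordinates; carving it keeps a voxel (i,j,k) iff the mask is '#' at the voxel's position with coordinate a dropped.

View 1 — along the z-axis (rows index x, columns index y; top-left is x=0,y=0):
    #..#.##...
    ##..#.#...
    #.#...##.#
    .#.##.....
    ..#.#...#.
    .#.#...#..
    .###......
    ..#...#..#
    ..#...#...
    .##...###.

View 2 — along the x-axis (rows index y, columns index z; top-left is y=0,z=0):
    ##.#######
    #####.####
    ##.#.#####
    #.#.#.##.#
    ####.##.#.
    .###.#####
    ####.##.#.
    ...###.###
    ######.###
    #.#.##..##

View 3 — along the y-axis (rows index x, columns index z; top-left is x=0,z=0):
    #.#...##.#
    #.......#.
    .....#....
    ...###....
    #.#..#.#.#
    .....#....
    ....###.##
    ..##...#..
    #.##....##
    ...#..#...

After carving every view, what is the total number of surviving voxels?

remaining voxels: 79

full grid |V| = 1000
[1] z-view keeps 35 columns → grid now 350
[2] x-view keeps 75 columns → grid now 263
[3] y-view keeps 32 columns → grid now 79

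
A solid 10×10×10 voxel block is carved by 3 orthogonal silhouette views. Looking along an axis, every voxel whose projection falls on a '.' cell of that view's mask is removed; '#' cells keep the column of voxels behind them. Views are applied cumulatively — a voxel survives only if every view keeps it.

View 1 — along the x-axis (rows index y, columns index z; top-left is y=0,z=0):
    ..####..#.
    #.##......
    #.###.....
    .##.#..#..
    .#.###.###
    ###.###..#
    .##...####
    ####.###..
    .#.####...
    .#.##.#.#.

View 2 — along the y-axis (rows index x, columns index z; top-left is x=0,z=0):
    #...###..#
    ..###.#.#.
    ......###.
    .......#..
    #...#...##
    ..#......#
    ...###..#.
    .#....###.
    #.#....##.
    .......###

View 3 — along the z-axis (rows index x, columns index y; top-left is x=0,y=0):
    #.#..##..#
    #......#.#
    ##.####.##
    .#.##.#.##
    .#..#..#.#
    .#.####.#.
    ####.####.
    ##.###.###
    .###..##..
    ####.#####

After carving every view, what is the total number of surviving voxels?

|visual hull| = 104

before carving: 1000 voxels (10×10×10)
step 1: project along x, AND mask (53/100) → |grid| = 530
step 2: project along y, AND mask (35/100) → |grid| = 172
step 3: project along z, AND mask (62/100) → |grid| = 104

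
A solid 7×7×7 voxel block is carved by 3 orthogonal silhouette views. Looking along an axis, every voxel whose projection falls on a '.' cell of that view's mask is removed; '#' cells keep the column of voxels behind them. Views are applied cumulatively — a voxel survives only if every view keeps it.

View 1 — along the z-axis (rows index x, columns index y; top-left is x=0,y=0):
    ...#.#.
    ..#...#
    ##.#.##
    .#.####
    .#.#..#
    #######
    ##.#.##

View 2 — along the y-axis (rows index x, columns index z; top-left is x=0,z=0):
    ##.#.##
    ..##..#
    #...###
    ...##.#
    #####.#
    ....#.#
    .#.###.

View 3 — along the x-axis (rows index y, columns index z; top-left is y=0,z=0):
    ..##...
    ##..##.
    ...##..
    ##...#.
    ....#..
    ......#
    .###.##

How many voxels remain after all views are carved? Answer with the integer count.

before carving: 343 voxels (7×7×7)
[1] z-view keeps 29 columns → grid now 203
[2] y-view keeps 27 columns → grid now 103
[3] x-view keeps 18 columns → grid now 44

voxel count = 44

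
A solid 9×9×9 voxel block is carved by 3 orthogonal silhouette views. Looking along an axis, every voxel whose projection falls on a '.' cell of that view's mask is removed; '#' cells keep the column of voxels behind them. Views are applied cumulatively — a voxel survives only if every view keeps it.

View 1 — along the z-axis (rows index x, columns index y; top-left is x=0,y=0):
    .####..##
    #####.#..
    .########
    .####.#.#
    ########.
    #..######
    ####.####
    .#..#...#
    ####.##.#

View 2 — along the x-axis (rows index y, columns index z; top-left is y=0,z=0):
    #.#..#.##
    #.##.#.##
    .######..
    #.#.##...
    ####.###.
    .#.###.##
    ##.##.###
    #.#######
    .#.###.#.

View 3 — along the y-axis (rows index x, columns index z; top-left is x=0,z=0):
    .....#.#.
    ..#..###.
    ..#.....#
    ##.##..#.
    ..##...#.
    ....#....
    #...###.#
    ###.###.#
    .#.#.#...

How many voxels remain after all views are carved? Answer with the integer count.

before carving: 729 voxels (9×9×9)
[1] z-view keeps 59 columns → grid now 531
[2] x-view keeps 54 columns → grid now 350
[3] y-view keeps 32 columns → grid now 133

|visual hull| = 133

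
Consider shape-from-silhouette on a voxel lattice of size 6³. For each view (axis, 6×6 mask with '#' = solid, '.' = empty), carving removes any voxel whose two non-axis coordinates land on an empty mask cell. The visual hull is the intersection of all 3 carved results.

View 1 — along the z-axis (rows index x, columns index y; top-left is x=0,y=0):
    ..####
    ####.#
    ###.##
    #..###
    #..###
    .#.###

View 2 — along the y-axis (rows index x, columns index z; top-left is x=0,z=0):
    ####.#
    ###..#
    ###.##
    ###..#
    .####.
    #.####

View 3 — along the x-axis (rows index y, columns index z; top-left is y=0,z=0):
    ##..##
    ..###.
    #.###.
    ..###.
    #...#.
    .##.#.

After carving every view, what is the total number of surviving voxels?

before carving: 216 voxels (6×6×6)
[1] z-view keeps 26 columns → grid now 156
[2] y-view keeps 27 columns → grid now 117
[3] x-view keeps 19 columns → grid now 57

voxel count = 57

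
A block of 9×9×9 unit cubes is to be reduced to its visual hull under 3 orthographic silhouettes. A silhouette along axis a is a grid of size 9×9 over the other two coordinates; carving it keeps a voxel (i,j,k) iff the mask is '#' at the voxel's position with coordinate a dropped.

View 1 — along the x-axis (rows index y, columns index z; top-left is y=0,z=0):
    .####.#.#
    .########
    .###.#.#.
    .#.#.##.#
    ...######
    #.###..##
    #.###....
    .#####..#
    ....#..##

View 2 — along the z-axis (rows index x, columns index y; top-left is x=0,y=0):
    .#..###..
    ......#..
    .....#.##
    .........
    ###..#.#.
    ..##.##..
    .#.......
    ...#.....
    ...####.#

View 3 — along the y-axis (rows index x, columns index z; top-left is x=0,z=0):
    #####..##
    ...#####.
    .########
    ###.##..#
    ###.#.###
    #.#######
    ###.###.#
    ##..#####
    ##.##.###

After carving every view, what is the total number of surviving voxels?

before carving: 729 voxels (9×9×9)
V1 x: intersect with YZ mask (49 set) -- 441 left
V2 z: intersect with XY mask (24 set) -- 131 left
V3 y: intersect with XZ mask (62 set) -- 107 left

|visual hull| = 107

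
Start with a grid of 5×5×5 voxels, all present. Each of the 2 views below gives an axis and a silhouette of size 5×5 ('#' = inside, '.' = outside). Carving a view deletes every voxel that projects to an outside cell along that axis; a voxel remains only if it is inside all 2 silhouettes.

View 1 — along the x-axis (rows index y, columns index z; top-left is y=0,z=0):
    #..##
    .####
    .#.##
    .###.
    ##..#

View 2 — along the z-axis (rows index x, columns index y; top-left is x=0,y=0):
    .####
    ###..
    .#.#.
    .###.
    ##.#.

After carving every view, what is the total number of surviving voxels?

|visual hull| = 50

initial block: 5^3 = 125
after view 1 [x-axis, 16 of 25 cells solid] → remaining = 80
after view 2 [z-axis, 15 of 25 cells solid] → remaining = 50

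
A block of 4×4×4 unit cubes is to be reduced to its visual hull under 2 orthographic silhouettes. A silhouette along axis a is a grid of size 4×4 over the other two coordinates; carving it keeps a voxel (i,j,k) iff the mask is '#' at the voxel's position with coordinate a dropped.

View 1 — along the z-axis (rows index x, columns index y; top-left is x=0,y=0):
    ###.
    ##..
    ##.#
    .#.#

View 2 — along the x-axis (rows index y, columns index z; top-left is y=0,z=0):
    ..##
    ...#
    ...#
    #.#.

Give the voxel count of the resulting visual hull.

full grid |V| = 64
step 1: project along z, AND mask (10/16) → |grid| = 40
step 2: project along x, AND mask (6/16) → |grid| = 15

15 voxels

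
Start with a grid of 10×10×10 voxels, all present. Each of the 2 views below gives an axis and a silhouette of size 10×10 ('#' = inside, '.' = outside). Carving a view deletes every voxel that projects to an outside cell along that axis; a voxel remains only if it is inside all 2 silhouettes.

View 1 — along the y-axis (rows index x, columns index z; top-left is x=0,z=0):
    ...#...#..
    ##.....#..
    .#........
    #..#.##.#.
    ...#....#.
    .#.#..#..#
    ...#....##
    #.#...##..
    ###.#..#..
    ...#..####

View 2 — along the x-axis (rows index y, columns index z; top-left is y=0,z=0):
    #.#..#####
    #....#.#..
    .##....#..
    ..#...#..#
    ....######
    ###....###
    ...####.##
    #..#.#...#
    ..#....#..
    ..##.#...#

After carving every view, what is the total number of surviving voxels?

|visual hull| = 145

full grid |V| = 1000
after view 1 [y-axis, 34 of 100 cells solid] → remaining = 340
after view 2 [x-axis, 44 of 100 cells solid] → remaining = 145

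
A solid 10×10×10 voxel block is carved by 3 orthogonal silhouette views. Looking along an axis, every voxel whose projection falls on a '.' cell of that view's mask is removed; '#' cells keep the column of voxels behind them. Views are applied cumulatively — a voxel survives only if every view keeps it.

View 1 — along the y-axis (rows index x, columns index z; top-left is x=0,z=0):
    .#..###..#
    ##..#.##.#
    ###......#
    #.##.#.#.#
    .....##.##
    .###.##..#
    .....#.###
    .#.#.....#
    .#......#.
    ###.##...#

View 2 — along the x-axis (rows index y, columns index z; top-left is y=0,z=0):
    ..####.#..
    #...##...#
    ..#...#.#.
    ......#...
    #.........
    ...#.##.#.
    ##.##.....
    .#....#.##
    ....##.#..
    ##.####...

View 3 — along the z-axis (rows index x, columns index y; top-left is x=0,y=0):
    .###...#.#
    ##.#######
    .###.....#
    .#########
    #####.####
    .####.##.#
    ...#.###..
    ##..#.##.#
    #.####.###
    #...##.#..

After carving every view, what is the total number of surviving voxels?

initial block: 10^3 = 1000
V1 y: intersect with XZ mask (46 set) -- 460 left
V2 x: intersect with YZ mask (35 set) -- 155 left
V3 z: intersect with XY mask (65 set) -- 102 left

remaining voxels: 102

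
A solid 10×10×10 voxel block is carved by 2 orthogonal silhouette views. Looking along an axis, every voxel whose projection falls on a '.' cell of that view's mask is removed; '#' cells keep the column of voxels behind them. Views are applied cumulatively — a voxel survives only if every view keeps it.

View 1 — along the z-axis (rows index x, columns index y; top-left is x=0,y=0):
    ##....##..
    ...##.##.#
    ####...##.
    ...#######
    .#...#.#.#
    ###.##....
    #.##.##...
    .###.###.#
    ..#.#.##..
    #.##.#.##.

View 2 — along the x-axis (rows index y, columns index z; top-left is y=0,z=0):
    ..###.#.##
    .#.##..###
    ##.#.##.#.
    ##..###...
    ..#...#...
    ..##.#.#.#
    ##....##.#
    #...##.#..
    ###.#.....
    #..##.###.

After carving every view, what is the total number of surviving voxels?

remaining voxels: 262

before carving: 1000 voxels (10×10×10)
V1 z: intersect with XY mask (53 set) -- 530 left
V2 x: intersect with YZ mask (49 set) -- 262 left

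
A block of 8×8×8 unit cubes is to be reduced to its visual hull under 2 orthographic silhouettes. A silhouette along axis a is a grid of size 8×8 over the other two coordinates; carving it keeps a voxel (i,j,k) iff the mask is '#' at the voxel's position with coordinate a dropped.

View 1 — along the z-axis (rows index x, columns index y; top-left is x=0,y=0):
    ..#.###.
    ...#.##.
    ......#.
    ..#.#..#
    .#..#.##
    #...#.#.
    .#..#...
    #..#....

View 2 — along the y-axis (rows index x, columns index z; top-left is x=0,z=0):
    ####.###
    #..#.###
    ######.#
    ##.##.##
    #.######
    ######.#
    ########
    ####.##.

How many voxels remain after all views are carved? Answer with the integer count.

initial block: 8^3 = 512
[1] z-view keeps 22 columns → grid now 176
[2] y-view keeps 53 columns → grid now 145

remaining voxels: 145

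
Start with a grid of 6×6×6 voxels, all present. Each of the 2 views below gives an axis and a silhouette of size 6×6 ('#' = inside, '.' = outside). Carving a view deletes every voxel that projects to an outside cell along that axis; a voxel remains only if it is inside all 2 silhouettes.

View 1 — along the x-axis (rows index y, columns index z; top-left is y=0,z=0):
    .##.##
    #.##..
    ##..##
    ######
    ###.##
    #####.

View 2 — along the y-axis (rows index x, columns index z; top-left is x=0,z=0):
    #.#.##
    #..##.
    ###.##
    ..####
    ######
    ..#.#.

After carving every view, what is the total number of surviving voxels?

110 voxels

before carving: 216 voxels (6×6×6)
carve view 1 (along x, YZ-mask fill 27/36): 162 voxels remain
carve view 2 (along y, XZ-mask fill 24/36): 110 voxels remain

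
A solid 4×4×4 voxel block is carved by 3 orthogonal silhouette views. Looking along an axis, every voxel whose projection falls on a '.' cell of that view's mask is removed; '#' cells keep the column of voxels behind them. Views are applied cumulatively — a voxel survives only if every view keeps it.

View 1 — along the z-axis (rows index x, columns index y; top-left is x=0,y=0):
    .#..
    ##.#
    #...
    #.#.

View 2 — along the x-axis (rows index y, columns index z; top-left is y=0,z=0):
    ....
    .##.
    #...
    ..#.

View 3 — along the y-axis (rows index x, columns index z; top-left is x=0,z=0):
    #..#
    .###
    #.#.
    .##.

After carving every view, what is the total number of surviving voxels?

remaining voxels: 3

start: 4×4×4 = 64 voxels
[1] z-view keeps 7 columns → grid now 28
[2] x-view keeps 4 columns → grid now 6
[3] y-view keeps 9 columns → grid now 3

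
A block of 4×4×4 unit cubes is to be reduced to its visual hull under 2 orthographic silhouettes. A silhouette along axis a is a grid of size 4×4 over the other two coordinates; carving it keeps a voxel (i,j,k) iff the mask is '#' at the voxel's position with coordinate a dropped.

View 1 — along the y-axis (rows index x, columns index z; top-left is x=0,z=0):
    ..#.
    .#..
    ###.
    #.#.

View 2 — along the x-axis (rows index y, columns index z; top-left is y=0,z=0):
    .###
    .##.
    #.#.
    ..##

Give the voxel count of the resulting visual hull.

start: 4×4×4 = 64 voxels
step 1: project along y, AND mask (7/16) → |grid| = 28
step 2: project along x, AND mask (9/16) → |grid| = 18

remaining voxels: 18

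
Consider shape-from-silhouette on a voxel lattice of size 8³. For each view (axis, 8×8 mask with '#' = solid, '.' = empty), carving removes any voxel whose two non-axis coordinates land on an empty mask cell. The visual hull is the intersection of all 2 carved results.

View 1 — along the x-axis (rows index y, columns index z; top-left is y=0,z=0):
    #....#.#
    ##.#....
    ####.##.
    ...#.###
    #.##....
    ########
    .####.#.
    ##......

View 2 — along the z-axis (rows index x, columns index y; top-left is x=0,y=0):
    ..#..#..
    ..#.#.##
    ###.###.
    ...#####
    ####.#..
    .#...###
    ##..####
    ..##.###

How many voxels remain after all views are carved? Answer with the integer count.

171 voxels

full grid |V| = 512
after view 1 [x-axis, 34 of 64 cells solid] → remaining = 272
after view 2 [z-axis, 37 of 64 cells solid] → remaining = 171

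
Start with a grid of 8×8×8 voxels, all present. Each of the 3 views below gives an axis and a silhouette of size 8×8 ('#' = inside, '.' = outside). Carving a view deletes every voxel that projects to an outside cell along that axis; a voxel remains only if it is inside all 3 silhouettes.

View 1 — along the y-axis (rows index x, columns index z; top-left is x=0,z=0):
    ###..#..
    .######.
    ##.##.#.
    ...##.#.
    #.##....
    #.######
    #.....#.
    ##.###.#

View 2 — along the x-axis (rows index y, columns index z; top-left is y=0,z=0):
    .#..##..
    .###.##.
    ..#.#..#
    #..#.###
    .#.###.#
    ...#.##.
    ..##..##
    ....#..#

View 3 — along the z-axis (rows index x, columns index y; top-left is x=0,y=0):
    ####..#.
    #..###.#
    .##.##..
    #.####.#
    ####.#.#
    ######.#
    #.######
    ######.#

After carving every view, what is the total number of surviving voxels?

remaining voxels: 95

before carving: 512 voxels (8×8×8)
  1. axis=1 (XZ plane), |mask|=36  ⇒  voxels=288
  2. axis=0 (YZ plane), |mask|=30  ⇒  voxels=130
  3. axis=2 (XY plane), |mask|=47  ⇒  voxels=95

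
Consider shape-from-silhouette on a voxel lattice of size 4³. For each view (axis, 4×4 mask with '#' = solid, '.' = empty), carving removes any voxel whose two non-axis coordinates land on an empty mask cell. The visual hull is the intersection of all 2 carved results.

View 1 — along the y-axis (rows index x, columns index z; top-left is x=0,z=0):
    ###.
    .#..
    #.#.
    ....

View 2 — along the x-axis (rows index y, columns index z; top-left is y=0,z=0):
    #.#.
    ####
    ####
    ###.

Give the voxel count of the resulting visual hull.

initial block: 4^3 = 64
  1. axis=1 (XZ plane), |mask|=6  ⇒  voxels=24
  2. axis=0 (YZ plane), |mask|=13  ⇒  voxels=22

22 voxels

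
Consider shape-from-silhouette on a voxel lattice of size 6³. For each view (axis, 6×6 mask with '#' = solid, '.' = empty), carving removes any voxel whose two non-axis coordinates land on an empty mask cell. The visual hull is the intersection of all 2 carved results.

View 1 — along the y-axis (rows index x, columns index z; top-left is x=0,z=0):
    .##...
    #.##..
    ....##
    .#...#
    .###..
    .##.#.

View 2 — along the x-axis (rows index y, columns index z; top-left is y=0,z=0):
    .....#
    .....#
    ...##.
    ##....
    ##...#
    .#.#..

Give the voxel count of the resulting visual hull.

|visual hull| = 26

full grid |V| = 216
[1] y-view keeps 15 columns → grid now 90
[2] x-view keeps 11 columns → grid now 26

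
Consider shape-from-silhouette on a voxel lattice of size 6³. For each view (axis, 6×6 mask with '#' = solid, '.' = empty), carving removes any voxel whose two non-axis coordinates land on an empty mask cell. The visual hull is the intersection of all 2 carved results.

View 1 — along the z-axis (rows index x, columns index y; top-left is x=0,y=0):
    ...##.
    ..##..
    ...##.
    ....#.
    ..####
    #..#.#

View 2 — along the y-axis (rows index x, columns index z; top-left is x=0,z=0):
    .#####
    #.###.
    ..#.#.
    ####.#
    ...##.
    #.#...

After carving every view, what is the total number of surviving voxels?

initial block: 6^3 = 216
V1 z: intersect with XY mask (14 set) -- 84 left
V2 y: intersect with XZ mask (20 set) -- 41 left

remaining voxels: 41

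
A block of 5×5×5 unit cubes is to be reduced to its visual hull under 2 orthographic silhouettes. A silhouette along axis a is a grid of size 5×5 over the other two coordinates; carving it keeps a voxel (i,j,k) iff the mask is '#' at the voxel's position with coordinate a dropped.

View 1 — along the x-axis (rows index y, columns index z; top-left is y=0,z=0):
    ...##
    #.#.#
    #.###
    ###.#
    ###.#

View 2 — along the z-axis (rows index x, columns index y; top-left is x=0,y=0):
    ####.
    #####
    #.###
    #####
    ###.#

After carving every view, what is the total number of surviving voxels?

full grid |V| = 125
  1. axis=0 (YZ plane), |mask|=17  ⇒  voxels=85
  2. axis=2 (XY plane), |mask|=22  ⇒  voxels=74

|visual hull| = 74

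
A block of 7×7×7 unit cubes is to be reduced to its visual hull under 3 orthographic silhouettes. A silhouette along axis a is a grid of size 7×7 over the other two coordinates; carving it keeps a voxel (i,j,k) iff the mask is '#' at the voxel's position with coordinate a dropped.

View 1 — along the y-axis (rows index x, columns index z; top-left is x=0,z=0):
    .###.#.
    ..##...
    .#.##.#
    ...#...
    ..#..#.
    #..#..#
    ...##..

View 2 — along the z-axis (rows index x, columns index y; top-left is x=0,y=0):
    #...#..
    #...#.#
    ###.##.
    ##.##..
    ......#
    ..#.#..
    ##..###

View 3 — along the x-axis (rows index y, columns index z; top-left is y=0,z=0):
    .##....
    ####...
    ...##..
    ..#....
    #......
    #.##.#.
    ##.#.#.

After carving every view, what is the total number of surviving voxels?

start: 7×7×7 = 343 voxels
carve view 1 (along y, XZ-mask fill 18/49): 126 voxels remain
carve view 2 (along z, XY-mask fill 22/49): 56 voxels remain
carve view 3 (along x, YZ-mask fill 18/49): 17 voxels remain

voxel count = 17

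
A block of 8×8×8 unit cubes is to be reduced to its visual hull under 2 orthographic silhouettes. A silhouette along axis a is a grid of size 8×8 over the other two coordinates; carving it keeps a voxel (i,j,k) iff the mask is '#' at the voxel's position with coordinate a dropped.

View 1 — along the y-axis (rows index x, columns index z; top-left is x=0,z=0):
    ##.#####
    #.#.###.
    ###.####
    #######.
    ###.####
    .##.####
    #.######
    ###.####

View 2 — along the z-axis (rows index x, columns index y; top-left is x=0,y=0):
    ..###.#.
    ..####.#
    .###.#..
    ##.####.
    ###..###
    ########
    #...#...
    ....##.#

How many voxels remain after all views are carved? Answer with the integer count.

initial block: 8^3 = 512
step 1: project along y, AND mask (53/64) → |grid| = 424
step 2: project along z, AND mask (38/64) → |grid| = 248

voxel count = 248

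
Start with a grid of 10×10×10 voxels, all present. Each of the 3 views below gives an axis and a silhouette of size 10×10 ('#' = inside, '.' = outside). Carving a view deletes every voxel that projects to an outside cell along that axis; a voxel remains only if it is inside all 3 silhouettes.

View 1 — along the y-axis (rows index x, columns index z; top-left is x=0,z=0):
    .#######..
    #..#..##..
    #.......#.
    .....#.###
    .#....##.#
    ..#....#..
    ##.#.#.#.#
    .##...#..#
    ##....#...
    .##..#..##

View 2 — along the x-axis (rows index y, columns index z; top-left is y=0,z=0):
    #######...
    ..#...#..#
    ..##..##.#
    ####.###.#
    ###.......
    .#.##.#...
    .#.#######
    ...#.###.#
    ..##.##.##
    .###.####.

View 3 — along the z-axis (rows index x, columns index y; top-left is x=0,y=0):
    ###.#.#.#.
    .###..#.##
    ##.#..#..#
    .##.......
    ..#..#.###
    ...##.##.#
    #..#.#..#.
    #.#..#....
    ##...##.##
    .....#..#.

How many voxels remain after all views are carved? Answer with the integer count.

before carving: 1000 voxels (10×10×10)
[1] y-view keeps 41 columns → grid now 410
[2] x-view keeps 56 columns → grid now 241
[3] z-view keeps 44 columns → grid now 106

voxel count = 106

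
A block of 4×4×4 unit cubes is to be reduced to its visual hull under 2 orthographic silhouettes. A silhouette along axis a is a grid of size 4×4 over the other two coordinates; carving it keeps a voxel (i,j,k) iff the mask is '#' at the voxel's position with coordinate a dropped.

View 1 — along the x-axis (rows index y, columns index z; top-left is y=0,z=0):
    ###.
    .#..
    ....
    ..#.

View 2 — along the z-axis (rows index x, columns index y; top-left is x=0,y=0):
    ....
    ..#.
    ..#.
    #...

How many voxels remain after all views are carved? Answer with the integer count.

|visual hull| = 3

start: 4×4×4 = 64 voxels
  1. axis=0 (YZ plane), |mask|=5  ⇒  voxels=20
  2. axis=2 (XY plane), |mask|=3  ⇒  voxels=3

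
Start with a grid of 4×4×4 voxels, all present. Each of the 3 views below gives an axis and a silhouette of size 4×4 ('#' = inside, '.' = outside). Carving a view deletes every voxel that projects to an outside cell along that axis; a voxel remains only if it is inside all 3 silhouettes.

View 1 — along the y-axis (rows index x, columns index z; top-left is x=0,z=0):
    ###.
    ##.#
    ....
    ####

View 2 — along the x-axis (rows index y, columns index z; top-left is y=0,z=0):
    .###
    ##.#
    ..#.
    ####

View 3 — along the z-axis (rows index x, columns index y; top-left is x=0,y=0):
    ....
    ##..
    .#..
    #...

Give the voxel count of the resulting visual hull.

voxel count = 8

before carving: 64 voxels (4×4×4)
  1. axis=1 (XZ plane), |mask|=10  ⇒  voxels=40
  2. axis=0 (YZ plane), |mask|=11  ⇒  voxels=27
  3. axis=2 (XY plane), |mask|=4  ⇒  voxels=8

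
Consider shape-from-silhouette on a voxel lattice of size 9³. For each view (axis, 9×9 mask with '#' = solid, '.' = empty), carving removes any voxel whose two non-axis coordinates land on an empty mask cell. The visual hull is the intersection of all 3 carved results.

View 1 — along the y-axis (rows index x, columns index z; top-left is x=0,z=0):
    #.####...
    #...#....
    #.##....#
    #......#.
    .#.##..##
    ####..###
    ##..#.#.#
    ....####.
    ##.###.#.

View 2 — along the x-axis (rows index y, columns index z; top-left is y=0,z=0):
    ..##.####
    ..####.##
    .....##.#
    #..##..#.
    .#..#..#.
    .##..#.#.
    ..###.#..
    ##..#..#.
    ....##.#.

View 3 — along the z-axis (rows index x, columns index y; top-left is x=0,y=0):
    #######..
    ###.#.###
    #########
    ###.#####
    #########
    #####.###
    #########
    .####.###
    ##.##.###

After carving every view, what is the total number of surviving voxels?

voxel count = 145

before carving: 729 voxels (9×9×9)
[1] y-view keeps 40 columns → grid now 360
[2] x-view keeps 37 columns → grid now 165
[3] z-view keeps 71 columns → grid now 145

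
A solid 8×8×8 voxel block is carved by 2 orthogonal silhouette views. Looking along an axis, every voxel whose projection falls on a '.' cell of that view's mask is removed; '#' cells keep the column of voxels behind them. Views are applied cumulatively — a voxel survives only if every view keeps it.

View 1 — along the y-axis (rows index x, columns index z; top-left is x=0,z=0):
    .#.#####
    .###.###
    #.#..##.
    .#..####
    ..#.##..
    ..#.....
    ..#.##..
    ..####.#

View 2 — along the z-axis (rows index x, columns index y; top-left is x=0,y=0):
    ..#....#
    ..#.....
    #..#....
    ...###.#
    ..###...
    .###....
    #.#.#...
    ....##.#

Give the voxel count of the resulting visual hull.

initial block: 8^3 = 512
[1] y-view keeps 33 columns → grid now 264
[2] z-view keeps 21 columns → grid now 82

|visual hull| = 82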